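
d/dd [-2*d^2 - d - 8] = -4*d - 1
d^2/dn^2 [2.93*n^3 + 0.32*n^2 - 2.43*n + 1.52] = 17.58*n + 0.64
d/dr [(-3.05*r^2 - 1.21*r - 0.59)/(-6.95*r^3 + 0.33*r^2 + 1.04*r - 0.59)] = (-21.1975*r^4 - 16.819*r^3 - 15.0742*r^2 + 3.9884*r + 1.3275)/(48.3025*r^6 - 4.587*r^5 - 14.3471*r^4 + 8.8874*r^3 + 0.6922*r^2 - 1.2272*r + 0.3481)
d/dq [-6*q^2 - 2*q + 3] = -12*q - 2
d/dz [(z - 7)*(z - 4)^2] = 3*(z - 6)*(z - 4)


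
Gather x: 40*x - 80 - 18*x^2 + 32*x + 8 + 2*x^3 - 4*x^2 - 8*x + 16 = 2*x^3 - 22*x^2 + 64*x - 56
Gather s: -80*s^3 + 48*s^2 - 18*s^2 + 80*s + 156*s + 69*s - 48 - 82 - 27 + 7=-80*s^3 + 30*s^2 + 305*s - 150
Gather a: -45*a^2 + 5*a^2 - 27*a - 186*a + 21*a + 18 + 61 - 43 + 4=-40*a^2 - 192*a + 40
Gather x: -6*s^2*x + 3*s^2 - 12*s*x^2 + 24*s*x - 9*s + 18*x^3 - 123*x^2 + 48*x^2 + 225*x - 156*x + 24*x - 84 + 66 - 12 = 3*s^2 - 9*s + 18*x^3 + x^2*(-12*s - 75) + x*(-6*s^2 + 24*s + 93) - 30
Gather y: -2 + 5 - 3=0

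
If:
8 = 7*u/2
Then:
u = 16/7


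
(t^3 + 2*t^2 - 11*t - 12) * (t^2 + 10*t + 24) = t^5 + 12*t^4 + 33*t^3 - 74*t^2 - 384*t - 288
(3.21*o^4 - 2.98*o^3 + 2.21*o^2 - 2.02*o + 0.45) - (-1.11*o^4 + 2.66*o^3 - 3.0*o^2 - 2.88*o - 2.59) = 4.32*o^4 - 5.64*o^3 + 5.21*o^2 + 0.86*o + 3.04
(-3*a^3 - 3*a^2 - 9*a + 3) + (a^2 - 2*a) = -3*a^3 - 2*a^2 - 11*a + 3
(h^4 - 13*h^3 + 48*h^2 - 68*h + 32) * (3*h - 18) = 3*h^5 - 57*h^4 + 378*h^3 - 1068*h^2 + 1320*h - 576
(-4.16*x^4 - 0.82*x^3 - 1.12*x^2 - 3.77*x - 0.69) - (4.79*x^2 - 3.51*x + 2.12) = -4.16*x^4 - 0.82*x^3 - 5.91*x^2 - 0.26*x - 2.81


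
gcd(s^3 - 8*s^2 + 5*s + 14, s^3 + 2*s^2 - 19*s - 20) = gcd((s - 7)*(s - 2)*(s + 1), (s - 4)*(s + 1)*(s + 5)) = s + 1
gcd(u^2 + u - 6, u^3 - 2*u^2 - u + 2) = u - 2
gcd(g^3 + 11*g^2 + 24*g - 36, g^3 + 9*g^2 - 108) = g^2 + 12*g + 36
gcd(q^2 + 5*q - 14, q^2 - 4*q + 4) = q - 2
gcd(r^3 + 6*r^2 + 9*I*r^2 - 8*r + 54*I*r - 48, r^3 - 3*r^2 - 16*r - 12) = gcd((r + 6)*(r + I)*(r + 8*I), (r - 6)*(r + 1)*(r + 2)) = 1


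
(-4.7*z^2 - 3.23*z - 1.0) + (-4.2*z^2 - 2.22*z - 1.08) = -8.9*z^2 - 5.45*z - 2.08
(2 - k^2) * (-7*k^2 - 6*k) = 7*k^4 + 6*k^3 - 14*k^2 - 12*k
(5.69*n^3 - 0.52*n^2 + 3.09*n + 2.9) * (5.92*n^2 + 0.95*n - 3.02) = 33.6848*n^5 + 2.3271*n^4 + 0.614999999999998*n^3 + 21.6739*n^2 - 6.5768*n - 8.758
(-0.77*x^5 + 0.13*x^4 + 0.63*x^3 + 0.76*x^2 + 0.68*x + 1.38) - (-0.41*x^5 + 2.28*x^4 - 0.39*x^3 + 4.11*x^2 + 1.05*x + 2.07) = -0.36*x^5 - 2.15*x^4 + 1.02*x^3 - 3.35*x^2 - 0.37*x - 0.69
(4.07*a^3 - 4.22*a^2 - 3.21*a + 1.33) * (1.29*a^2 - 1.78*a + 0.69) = 5.2503*a^5 - 12.6884*a^4 + 6.179*a^3 + 4.5177*a^2 - 4.5823*a + 0.9177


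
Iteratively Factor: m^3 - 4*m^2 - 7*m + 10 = (m + 2)*(m^2 - 6*m + 5) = (m - 5)*(m + 2)*(m - 1)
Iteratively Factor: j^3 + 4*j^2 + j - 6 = (j - 1)*(j^2 + 5*j + 6) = (j - 1)*(j + 2)*(j + 3)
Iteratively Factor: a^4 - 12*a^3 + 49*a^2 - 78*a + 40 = (a - 5)*(a^3 - 7*a^2 + 14*a - 8) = (a - 5)*(a - 2)*(a^2 - 5*a + 4) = (a - 5)*(a - 4)*(a - 2)*(a - 1)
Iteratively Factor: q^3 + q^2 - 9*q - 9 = (q - 3)*(q^2 + 4*q + 3) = (q - 3)*(q + 3)*(q + 1)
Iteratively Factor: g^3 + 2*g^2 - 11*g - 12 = (g + 1)*(g^2 + g - 12) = (g + 1)*(g + 4)*(g - 3)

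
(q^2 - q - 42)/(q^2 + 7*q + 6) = (q - 7)/(q + 1)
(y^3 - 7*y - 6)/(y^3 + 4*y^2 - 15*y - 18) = (y + 2)/(y + 6)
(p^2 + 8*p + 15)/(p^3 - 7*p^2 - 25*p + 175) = (p + 3)/(p^2 - 12*p + 35)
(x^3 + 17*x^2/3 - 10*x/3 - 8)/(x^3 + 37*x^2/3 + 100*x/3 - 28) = (3*x^2 - x - 4)/(3*x^2 + 19*x - 14)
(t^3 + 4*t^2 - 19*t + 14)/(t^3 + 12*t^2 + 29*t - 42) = (t - 2)/(t + 6)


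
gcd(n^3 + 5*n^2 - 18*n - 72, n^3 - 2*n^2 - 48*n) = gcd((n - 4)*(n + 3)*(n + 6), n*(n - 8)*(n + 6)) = n + 6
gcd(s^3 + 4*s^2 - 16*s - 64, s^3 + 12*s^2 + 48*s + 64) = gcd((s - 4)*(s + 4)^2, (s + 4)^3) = s^2 + 8*s + 16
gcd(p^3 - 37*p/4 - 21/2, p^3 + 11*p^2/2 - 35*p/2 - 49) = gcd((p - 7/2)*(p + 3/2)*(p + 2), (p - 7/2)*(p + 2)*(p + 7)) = p^2 - 3*p/2 - 7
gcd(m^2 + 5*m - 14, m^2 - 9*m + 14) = m - 2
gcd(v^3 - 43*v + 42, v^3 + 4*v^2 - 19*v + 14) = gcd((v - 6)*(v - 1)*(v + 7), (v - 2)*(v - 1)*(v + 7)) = v^2 + 6*v - 7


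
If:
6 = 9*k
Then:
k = 2/3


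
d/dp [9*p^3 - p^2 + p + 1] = 27*p^2 - 2*p + 1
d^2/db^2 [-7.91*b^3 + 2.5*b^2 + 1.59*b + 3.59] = 5.0 - 47.46*b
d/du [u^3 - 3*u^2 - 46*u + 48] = 3*u^2 - 6*u - 46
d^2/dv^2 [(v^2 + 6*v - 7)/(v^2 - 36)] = 6*(2*v^3 + 29*v^2 + 216*v + 348)/(v^6 - 108*v^4 + 3888*v^2 - 46656)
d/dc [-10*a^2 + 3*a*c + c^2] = 3*a + 2*c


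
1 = 1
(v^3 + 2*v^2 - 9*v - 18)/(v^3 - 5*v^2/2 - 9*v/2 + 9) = 2*(v + 3)/(2*v - 3)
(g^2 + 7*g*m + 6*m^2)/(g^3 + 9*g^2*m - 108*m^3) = (g + m)/(g^2 + 3*g*m - 18*m^2)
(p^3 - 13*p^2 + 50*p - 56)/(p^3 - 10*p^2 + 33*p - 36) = (p^2 - 9*p + 14)/(p^2 - 6*p + 9)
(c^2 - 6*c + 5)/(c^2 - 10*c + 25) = (c - 1)/(c - 5)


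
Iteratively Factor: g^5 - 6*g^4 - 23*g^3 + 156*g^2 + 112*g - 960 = (g - 4)*(g^4 - 2*g^3 - 31*g^2 + 32*g + 240) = (g - 4)*(g + 4)*(g^3 - 6*g^2 - 7*g + 60) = (g - 4)*(g + 3)*(g + 4)*(g^2 - 9*g + 20) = (g - 4)^2*(g + 3)*(g + 4)*(g - 5)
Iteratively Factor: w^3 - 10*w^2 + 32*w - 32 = (w - 4)*(w^2 - 6*w + 8) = (w - 4)*(w - 2)*(w - 4)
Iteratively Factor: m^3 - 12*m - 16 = (m - 4)*(m^2 + 4*m + 4) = (m - 4)*(m + 2)*(m + 2)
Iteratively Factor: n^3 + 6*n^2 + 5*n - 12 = (n + 4)*(n^2 + 2*n - 3) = (n - 1)*(n + 4)*(n + 3)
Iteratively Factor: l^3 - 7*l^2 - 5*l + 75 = (l + 3)*(l^2 - 10*l + 25) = (l - 5)*(l + 3)*(l - 5)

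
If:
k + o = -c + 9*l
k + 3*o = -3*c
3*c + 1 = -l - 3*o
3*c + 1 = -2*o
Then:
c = -7/25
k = 27/25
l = 2/25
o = -2/25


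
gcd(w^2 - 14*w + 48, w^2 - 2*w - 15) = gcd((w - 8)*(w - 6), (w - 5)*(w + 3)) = 1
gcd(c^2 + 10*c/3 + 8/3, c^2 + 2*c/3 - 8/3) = c + 2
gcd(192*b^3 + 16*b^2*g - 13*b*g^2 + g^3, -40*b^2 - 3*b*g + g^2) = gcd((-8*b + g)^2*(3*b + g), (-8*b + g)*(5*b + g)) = 8*b - g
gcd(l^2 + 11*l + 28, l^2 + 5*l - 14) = l + 7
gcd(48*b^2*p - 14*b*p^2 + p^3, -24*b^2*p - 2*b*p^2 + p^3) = -6*b*p + p^2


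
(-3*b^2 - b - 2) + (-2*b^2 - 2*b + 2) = -5*b^2 - 3*b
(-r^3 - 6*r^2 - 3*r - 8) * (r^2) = -r^5 - 6*r^4 - 3*r^3 - 8*r^2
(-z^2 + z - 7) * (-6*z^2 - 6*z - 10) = 6*z^4 + 46*z^2 + 32*z + 70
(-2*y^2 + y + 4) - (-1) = -2*y^2 + y + 5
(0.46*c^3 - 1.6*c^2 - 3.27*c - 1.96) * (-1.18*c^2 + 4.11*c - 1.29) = -0.5428*c^5 + 3.7786*c^4 - 3.3108*c^3 - 9.0629*c^2 - 3.8373*c + 2.5284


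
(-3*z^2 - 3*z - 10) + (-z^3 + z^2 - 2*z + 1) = -z^3 - 2*z^2 - 5*z - 9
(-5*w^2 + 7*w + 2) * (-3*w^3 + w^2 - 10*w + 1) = 15*w^5 - 26*w^4 + 51*w^3 - 73*w^2 - 13*w + 2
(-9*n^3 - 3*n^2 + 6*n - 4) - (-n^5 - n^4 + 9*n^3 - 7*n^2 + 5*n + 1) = n^5 + n^4 - 18*n^3 + 4*n^2 + n - 5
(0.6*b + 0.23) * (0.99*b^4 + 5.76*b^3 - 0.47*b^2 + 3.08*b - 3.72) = 0.594*b^5 + 3.6837*b^4 + 1.0428*b^3 + 1.7399*b^2 - 1.5236*b - 0.8556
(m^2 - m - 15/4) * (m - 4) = m^3 - 5*m^2 + m/4 + 15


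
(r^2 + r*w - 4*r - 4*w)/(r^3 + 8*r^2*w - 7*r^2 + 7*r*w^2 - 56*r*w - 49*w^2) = (r - 4)/(r^2 + 7*r*w - 7*r - 49*w)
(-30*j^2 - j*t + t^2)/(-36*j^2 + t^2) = (5*j + t)/(6*j + t)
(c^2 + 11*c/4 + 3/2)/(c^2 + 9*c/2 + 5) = (4*c + 3)/(2*(2*c + 5))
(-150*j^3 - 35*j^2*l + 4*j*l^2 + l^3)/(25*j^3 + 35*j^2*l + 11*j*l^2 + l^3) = (-6*j + l)/(j + l)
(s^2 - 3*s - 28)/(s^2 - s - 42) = (s + 4)/(s + 6)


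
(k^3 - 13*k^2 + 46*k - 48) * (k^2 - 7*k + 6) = k^5 - 20*k^4 + 143*k^3 - 448*k^2 + 612*k - 288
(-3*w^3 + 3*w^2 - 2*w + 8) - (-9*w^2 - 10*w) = -3*w^3 + 12*w^2 + 8*w + 8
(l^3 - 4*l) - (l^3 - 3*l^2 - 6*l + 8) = 3*l^2 + 2*l - 8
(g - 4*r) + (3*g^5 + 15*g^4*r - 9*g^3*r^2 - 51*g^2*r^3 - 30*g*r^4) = 3*g^5 + 15*g^4*r - 9*g^3*r^2 - 51*g^2*r^3 - 30*g*r^4 + g - 4*r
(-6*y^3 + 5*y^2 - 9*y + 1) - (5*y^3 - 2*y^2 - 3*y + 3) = -11*y^3 + 7*y^2 - 6*y - 2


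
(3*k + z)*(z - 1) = 3*k*z - 3*k + z^2 - z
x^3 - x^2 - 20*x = x*(x - 5)*(x + 4)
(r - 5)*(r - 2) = r^2 - 7*r + 10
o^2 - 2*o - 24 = (o - 6)*(o + 4)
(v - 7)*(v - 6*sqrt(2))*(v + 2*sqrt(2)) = v^3 - 7*v^2 - 4*sqrt(2)*v^2 - 24*v + 28*sqrt(2)*v + 168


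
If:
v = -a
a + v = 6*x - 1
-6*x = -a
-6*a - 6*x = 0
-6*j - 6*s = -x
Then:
No Solution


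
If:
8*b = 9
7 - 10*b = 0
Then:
No Solution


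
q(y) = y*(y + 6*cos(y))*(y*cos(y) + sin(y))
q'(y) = y*(1 - 6*sin(y))*(y*cos(y) + sin(y)) + y*(y + 6*cos(y))*(-y*sin(y) + 2*cos(y)) + (y + 6*cos(y))*(y*cos(y) + sin(y)) = -y^3*sin(y) - 6*y^2*sin(2*y) + 4*y^2*cos(y) + 2*y*sin(y) + 12*y*cos(2*y) + 6*y + 3*sin(2*y)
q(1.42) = 3.96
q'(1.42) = -9.26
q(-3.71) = 119.20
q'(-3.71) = 8.32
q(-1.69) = -3.22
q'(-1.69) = 3.43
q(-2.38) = 16.52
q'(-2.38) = -69.01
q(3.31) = 29.58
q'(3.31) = -1.62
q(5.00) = 15.39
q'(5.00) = 198.27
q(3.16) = 28.51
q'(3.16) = 15.29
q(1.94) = -0.10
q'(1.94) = -1.02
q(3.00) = 24.95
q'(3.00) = 28.21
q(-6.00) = -7.86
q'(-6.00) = -15.78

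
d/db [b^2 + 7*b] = 2*b + 7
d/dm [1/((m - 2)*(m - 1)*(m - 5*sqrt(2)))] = (-(m - 2)*(m - 1) - (m - 2)*(m - 5*sqrt(2)) - (m - 1)*(m - 5*sqrt(2)))/((m - 2)^2*(m - 1)^2*(m - 5*sqrt(2))^2)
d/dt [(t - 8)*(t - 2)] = 2*t - 10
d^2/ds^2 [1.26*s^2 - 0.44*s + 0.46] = 2.52000000000000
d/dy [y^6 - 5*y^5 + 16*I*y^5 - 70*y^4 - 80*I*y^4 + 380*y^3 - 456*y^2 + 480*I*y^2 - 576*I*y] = 6*y^5 + y^4*(-25 + 80*I) + y^3*(-280 - 320*I) + 1140*y^2 + y*(-912 + 960*I) - 576*I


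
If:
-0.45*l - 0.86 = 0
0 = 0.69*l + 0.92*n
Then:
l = -1.91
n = 1.43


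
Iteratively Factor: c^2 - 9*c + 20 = (c - 4)*(c - 5)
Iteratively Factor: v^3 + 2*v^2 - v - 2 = (v + 1)*(v^2 + v - 2) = (v + 1)*(v + 2)*(v - 1)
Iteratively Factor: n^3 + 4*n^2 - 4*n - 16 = (n - 2)*(n^2 + 6*n + 8) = (n - 2)*(n + 2)*(n + 4)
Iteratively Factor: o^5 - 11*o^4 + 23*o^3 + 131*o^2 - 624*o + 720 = (o - 4)*(o^4 - 7*o^3 - 5*o^2 + 111*o - 180) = (o - 4)*(o - 3)*(o^3 - 4*o^2 - 17*o + 60) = (o - 5)*(o - 4)*(o - 3)*(o^2 + o - 12) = (o - 5)*(o - 4)*(o - 3)*(o + 4)*(o - 3)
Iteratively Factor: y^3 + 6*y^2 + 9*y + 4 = (y + 1)*(y^2 + 5*y + 4) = (y + 1)*(y + 4)*(y + 1)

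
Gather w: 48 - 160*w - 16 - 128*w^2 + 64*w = -128*w^2 - 96*w + 32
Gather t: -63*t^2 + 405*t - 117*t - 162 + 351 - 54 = -63*t^2 + 288*t + 135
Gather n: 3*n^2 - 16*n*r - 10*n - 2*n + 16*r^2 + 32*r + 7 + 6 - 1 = 3*n^2 + n*(-16*r - 12) + 16*r^2 + 32*r + 12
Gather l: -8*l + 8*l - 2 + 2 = 0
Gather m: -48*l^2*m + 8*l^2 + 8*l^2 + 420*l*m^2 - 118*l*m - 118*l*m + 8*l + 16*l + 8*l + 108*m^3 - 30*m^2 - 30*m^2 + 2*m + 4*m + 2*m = 16*l^2 + 32*l + 108*m^3 + m^2*(420*l - 60) + m*(-48*l^2 - 236*l + 8)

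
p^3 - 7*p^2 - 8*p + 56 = (p - 7)*(p - 2*sqrt(2))*(p + 2*sqrt(2))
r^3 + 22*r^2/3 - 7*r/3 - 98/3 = (r - 2)*(r + 7/3)*(r + 7)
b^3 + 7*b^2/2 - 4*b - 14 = (b - 2)*(b + 2)*(b + 7/2)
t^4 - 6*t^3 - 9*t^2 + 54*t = t*(t - 6)*(t - 3)*(t + 3)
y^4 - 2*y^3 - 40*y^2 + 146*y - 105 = (y - 5)*(y - 3)*(y - 1)*(y + 7)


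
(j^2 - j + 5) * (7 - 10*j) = -10*j^3 + 17*j^2 - 57*j + 35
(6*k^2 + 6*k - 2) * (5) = 30*k^2 + 30*k - 10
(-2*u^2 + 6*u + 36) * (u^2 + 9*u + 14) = -2*u^4 - 12*u^3 + 62*u^2 + 408*u + 504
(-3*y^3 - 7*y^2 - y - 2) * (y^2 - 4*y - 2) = -3*y^5 + 5*y^4 + 33*y^3 + 16*y^2 + 10*y + 4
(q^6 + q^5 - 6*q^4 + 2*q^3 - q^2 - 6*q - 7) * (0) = 0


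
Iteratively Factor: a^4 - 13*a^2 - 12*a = (a + 1)*(a^3 - a^2 - 12*a) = (a + 1)*(a + 3)*(a^2 - 4*a) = a*(a + 1)*(a + 3)*(a - 4)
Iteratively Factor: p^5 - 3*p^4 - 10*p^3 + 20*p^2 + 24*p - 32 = (p - 2)*(p^4 - p^3 - 12*p^2 - 4*p + 16) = (p - 2)*(p + 2)*(p^3 - 3*p^2 - 6*p + 8) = (p - 2)*(p - 1)*(p + 2)*(p^2 - 2*p - 8) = (p - 2)*(p - 1)*(p + 2)^2*(p - 4)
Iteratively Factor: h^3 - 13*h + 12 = (h - 1)*(h^2 + h - 12) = (h - 3)*(h - 1)*(h + 4)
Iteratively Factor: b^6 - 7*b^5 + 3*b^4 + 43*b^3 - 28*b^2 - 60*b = (b)*(b^5 - 7*b^4 + 3*b^3 + 43*b^2 - 28*b - 60) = b*(b - 3)*(b^4 - 4*b^3 - 9*b^2 + 16*b + 20) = b*(b - 3)*(b + 1)*(b^3 - 5*b^2 - 4*b + 20) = b*(b - 3)*(b - 2)*(b + 1)*(b^2 - 3*b - 10) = b*(b - 3)*(b - 2)*(b + 1)*(b + 2)*(b - 5)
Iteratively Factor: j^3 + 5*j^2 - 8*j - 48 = (j + 4)*(j^2 + j - 12) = (j + 4)^2*(j - 3)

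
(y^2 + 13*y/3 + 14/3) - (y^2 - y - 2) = 16*y/3 + 20/3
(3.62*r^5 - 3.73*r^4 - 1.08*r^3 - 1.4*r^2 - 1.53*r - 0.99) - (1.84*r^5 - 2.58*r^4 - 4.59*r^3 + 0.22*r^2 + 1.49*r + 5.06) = 1.78*r^5 - 1.15*r^4 + 3.51*r^3 - 1.62*r^2 - 3.02*r - 6.05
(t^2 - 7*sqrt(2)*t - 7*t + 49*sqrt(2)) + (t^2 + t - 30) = 2*t^2 - 7*sqrt(2)*t - 6*t - 30 + 49*sqrt(2)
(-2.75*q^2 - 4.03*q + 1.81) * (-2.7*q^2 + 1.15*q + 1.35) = 7.425*q^4 + 7.7185*q^3 - 13.234*q^2 - 3.359*q + 2.4435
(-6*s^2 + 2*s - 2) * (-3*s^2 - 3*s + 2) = 18*s^4 + 12*s^3 - 12*s^2 + 10*s - 4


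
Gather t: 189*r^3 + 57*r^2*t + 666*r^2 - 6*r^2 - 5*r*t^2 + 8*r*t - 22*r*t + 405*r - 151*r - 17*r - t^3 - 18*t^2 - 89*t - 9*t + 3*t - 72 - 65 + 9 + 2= 189*r^3 + 660*r^2 + 237*r - t^3 + t^2*(-5*r - 18) + t*(57*r^2 - 14*r - 95) - 126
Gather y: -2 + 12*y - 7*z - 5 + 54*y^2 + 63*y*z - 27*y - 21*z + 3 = 54*y^2 + y*(63*z - 15) - 28*z - 4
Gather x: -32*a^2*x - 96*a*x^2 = -32*a^2*x - 96*a*x^2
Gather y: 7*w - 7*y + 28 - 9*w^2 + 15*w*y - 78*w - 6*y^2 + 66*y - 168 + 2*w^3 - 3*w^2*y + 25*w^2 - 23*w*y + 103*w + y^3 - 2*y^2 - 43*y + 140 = 2*w^3 + 16*w^2 + 32*w + y^3 - 8*y^2 + y*(-3*w^2 - 8*w + 16)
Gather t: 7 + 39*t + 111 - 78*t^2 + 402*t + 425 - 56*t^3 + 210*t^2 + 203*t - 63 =-56*t^3 + 132*t^2 + 644*t + 480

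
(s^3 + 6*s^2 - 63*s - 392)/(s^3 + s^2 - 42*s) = (s^2 - s - 56)/(s*(s - 6))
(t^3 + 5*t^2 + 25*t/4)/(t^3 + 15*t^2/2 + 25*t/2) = (t + 5/2)/(t + 5)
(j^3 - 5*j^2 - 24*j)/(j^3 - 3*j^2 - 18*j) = (j - 8)/(j - 6)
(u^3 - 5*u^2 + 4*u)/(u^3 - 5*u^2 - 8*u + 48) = u*(u - 1)/(u^2 - u - 12)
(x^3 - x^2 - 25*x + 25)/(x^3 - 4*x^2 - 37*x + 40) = (x - 5)/(x - 8)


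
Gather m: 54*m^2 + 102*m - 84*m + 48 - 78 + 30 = 54*m^2 + 18*m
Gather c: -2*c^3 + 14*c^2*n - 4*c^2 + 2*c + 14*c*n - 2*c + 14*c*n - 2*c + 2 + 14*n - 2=-2*c^3 + c^2*(14*n - 4) + c*(28*n - 2) + 14*n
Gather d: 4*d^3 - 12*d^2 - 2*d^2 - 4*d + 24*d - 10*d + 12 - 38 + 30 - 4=4*d^3 - 14*d^2 + 10*d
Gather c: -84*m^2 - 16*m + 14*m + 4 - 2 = -84*m^2 - 2*m + 2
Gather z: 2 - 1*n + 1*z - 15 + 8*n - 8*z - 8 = 7*n - 7*z - 21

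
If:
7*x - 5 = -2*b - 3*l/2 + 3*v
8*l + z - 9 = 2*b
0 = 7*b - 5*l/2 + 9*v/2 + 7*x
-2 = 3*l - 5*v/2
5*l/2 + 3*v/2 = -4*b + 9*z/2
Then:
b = -6398/2265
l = 283/453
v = 234/151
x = 65057/31710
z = -3731/2265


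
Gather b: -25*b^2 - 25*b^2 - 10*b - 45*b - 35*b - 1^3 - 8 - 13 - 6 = -50*b^2 - 90*b - 28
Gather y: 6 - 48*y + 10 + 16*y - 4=12 - 32*y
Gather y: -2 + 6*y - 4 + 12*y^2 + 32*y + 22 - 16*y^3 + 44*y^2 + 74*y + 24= -16*y^3 + 56*y^2 + 112*y + 40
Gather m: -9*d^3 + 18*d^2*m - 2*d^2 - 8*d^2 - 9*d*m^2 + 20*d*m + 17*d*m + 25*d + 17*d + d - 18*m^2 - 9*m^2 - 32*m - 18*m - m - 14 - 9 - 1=-9*d^3 - 10*d^2 + 43*d + m^2*(-9*d - 27) + m*(18*d^2 + 37*d - 51) - 24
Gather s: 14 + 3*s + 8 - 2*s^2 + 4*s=-2*s^2 + 7*s + 22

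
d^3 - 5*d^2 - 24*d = d*(d - 8)*(d + 3)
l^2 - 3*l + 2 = (l - 2)*(l - 1)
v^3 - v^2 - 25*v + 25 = (v - 5)*(v - 1)*(v + 5)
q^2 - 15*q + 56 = (q - 8)*(q - 7)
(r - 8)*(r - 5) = r^2 - 13*r + 40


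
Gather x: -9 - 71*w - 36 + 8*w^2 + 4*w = 8*w^2 - 67*w - 45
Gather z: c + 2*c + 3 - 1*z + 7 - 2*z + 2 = 3*c - 3*z + 12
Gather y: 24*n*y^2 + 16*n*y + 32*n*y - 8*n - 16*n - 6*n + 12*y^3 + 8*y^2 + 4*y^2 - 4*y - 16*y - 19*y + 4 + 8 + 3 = -30*n + 12*y^3 + y^2*(24*n + 12) + y*(48*n - 39) + 15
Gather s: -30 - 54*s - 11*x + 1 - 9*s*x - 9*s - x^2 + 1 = s*(-9*x - 63) - x^2 - 11*x - 28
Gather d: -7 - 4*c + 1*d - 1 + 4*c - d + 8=0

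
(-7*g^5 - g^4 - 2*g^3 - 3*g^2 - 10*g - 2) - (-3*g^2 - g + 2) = -7*g^5 - g^4 - 2*g^3 - 9*g - 4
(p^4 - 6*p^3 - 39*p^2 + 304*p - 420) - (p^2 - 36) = p^4 - 6*p^3 - 40*p^2 + 304*p - 384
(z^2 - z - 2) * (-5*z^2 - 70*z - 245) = -5*z^4 - 65*z^3 - 165*z^2 + 385*z + 490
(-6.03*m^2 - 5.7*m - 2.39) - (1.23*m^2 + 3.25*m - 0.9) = -7.26*m^2 - 8.95*m - 1.49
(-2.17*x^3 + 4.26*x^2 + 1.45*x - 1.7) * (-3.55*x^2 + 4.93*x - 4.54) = 7.7035*x^5 - 25.8211*x^4 + 25.7061*x^3 - 6.1569*x^2 - 14.964*x + 7.718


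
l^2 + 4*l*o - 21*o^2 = (l - 3*o)*(l + 7*o)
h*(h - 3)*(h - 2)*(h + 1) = h^4 - 4*h^3 + h^2 + 6*h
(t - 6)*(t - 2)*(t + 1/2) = t^3 - 15*t^2/2 + 8*t + 6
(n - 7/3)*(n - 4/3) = n^2 - 11*n/3 + 28/9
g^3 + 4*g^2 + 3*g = g*(g + 1)*(g + 3)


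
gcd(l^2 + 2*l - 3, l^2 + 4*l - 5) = l - 1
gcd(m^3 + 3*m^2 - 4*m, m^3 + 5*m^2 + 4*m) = m^2 + 4*m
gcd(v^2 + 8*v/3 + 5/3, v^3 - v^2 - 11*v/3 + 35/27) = v + 5/3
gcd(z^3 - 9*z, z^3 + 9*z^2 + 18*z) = z^2 + 3*z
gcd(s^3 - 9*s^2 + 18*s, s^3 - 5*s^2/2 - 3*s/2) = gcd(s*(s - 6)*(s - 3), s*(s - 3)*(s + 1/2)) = s^2 - 3*s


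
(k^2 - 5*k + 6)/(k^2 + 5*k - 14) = (k - 3)/(k + 7)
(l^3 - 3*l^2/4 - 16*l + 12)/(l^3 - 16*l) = (l - 3/4)/l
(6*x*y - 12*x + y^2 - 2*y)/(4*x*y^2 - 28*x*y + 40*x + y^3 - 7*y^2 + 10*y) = (6*x + y)/(4*x*y - 20*x + y^2 - 5*y)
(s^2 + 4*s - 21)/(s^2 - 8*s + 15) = (s + 7)/(s - 5)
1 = 1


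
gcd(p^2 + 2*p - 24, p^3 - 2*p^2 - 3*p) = 1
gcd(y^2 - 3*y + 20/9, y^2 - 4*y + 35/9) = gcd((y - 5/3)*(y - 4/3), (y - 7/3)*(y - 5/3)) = y - 5/3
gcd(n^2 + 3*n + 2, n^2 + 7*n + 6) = n + 1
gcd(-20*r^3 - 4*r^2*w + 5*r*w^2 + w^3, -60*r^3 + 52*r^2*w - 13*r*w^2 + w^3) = 2*r - w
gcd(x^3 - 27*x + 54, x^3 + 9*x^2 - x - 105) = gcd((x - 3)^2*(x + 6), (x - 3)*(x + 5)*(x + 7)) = x - 3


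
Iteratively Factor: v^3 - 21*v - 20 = (v + 1)*(v^2 - v - 20) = (v - 5)*(v + 1)*(v + 4)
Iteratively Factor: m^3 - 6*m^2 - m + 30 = (m - 3)*(m^2 - 3*m - 10) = (m - 3)*(m + 2)*(m - 5)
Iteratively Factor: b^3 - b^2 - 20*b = (b)*(b^2 - b - 20) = b*(b - 5)*(b + 4)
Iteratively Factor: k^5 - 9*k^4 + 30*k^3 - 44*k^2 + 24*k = (k)*(k^4 - 9*k^3 + 30*k^2 - 44*k + 24) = k*(k - 3)*(k^3 - 6*k^2 + 12*k - 8) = k*(k - 3)*(k - 2)*(k^2 - 4*k + 4) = k*(k - 3)*(k - 2)^2*(k - 2)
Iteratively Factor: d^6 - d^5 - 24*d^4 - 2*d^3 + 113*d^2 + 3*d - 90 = (d - 2)*(d^5 + d^4 - 22*d^3 - 46*d^2 + 21*d + 45) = (d - 2)*(d - 1)*(d^4 + 2*d^3 - 20*d^2 - 66*d - 45) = (d - 5)*(d - 2)*(d - 1)*(d^3 + 7*d^2 + 15*d + 9) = (d - 5)*(d - 2)*(d - 1)*(d + 3)*(d^2 + 4*d + 3) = (d - 5)*(d - 2)*(d - 1)*(d + 1)*(d + 3)*(d + 3)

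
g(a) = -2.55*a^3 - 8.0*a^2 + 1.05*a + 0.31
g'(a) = -7.65*a^2 - 16.0*a + 1.05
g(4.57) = -405.35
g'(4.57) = -231.84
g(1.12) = -12.13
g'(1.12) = -26.47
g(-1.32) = -9.15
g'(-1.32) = 8.84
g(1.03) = -9.88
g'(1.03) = -23.55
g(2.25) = -66.87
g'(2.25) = -73.68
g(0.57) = -2.16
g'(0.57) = -10.56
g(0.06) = 0.34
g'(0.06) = 0.06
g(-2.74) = -10.17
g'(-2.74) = -12.54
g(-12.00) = 3242.11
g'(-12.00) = -908.55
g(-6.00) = 256.81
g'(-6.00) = -178.35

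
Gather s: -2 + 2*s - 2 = 2*s - 4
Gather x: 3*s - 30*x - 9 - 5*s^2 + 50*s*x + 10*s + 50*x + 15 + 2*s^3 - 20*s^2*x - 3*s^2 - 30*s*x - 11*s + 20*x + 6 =2*s^3 - 8*s^2 + 2*s + x*(-20*s^2 + 20*s + 40) + 12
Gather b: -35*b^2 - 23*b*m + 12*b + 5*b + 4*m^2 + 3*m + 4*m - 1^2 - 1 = -35*b^2 + b*(17 - 23*m) + 4*m^2 + 7*m - 2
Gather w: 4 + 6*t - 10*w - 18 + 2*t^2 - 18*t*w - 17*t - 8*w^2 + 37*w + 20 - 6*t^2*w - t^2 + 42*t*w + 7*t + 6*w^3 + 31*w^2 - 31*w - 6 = t^2 - 4*t + 6*w^3 + 23*w^2 + w*(-6*t^2 + 24*t - 4)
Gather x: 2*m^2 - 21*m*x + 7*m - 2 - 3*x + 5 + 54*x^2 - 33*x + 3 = 2*m^2 + 7*m + 54*x^2 + x*(-21*m - 36) + 6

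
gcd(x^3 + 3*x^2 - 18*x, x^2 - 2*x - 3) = x - 3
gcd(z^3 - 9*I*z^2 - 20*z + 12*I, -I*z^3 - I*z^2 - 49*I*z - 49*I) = 1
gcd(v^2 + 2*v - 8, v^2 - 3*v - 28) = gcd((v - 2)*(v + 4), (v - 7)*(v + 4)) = v + 4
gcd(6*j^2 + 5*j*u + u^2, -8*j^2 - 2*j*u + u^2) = 2*j + u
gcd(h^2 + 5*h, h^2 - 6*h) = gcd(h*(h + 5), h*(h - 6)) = h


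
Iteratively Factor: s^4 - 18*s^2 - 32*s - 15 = (s + 1)*(s^3 - s^2 - 17*s - 15) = (s - 5)*(s + 1)*(s^2 + 4*s + 3) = (s - 5)*(s + 1)*(s + 3)*(s + 1)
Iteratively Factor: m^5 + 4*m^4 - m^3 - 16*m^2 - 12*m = (m + 2)*(m^4 + 2*m^3 - 5*m^2 - 6*m) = (m + 2)*(m + 3)*(m^3 - m^2 - 2*m) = m*(m + 2)*(m + 3)*(m^2 - m - 2) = m*(m - 2)*(m + 2)*(m + 3)*(m + 1)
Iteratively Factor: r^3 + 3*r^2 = (r)*(r^2 + 3*r) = r*(r + 3)*(r)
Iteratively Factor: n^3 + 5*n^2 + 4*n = (n + 1)*(n^2 + 4*n) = n*(n + 1)*(n + 4)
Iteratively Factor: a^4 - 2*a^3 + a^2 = (a)*(a^3 - 2*a^2 + a) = a^2*(a^2 - 2*a + 1) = a^2*(a - 1)*(a - 1)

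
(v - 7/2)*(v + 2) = v^2 - 3*v/2 - 7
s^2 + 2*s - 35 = (s - 5)*(s + 7)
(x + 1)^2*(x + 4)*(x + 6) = x^4 + 12*x^3 + 45*x^2 + 58*x + 24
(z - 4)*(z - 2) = z^2 - 6*z + 8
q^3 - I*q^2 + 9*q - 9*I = (q - 3*I)*(q - I)*(q + 3*I)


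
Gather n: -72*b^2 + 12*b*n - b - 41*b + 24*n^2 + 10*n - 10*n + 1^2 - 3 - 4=-72*b^2 + 12*b*n - 42*b + 24*n^2 - 6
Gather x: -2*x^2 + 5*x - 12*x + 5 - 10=-2*x^2 - 7*x - 5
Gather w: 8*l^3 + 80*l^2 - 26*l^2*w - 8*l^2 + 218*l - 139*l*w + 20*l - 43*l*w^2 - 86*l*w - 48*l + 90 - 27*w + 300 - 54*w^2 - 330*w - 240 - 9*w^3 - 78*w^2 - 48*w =8*l^3 + 72*l^2 + 190*l - 9*w^3 + w^2*(-43*l - 132) + w*(-26*l^2 - 225*l - 405) + 150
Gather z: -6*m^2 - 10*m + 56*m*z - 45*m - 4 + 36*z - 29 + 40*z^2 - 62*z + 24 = -6*m^2 - 55*m + 40*z^2 + z*(56*m - 26) - 9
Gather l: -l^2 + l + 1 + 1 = -l^2 + l + 2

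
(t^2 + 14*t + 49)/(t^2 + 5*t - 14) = (t + 7)/(t - 2)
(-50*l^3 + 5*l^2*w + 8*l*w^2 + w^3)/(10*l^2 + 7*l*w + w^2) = (-10*l^2 + 3*l*w + w^2)/(2*l + w)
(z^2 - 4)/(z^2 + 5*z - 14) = (z + 2)/(z + 7)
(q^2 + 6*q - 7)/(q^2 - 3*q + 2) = (q + 7)/(q - 2)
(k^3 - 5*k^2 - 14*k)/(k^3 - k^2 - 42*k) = (k + 2)/(k + 6)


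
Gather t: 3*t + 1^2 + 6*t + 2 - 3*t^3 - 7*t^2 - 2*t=-3*t^3 - 7*t^2 + 7*t + 3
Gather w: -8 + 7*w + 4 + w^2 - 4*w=w^2 + 3*w - 4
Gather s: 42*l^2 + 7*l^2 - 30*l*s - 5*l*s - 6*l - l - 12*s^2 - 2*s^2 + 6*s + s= 49*l^2 - 7*l - 14*s^2 + s*(7 - 35*l)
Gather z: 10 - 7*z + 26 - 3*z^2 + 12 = -3*z^2 - 7*z + 48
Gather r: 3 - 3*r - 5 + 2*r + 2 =-r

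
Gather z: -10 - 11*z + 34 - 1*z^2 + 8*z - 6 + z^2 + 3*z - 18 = 0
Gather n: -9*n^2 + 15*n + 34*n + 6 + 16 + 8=-9*n^2 + 49*n + 30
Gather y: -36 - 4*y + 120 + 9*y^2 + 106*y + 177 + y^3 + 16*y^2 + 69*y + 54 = y^3 + 25*y^2 + 171*y + 315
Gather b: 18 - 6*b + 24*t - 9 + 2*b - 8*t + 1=-4*b + 16*t + 10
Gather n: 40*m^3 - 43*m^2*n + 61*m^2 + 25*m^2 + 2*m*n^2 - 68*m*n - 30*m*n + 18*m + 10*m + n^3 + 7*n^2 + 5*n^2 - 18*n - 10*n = 40*m^3 + 86*m^2 + 28*m + n^3 + n^2*(2*m + 12) + n*(-43*m^2 - 98*m - 28)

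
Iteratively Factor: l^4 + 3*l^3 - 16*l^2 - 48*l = (l - 4)*(l^3 + 7*l^2 + 12*l) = (l - 4)*(l + 3)*(l^2 + 4*l) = (l - 4)*(l + 3)*(l + 4)*(l)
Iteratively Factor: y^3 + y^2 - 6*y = (y - 2)*(y^2 + 3*y) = (y - 2)*(y + 3)*(y)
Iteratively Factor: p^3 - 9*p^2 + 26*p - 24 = (p - 3)*(p^2 - 6*p + 8) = (p - 3)*(p - 2)*(p - 4)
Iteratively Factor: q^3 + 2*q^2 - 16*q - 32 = (q + 4)*(q^2 - 2*q - 8) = (q + 2)*(q + 4)*(q - 4)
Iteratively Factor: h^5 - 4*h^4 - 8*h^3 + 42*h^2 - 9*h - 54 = (h - 3)*(h^4 - h^3 - 11*h^2 + 9*h + 18) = (h - 3)*(h + 3)*(h^3 - 4*h^2 + h + 6) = (h - 3)*(h - 2)*(h + 3)*(h^2 - 2*h - 3) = (h - 3)*(h - 2)*(h + 1)*(h + 3)*(h - 3)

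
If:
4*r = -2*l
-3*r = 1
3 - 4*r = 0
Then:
No Solution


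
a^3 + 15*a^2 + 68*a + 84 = (a + 2)*(a + 6)*(a + 7)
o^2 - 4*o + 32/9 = (o - 8/3)*(o - 4/3)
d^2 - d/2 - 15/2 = (d - 3)*(d + 5/2)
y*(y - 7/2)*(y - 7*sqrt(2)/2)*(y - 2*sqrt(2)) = y^4 - 11*sqrt(2)*y^3/2 - 7*y^3/2 + 14*y^2 + 77*sqrt(2)*y^2/4 - 49*y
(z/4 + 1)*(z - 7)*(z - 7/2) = z^3/4 - 13*z^2/8 - 35*z/8 + 49/2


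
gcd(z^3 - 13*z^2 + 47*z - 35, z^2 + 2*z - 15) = 1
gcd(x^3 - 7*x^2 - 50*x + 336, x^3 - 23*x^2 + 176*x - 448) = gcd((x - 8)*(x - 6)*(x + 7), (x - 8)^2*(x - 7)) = x - 8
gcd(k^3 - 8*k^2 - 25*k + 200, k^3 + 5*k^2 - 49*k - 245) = k + 5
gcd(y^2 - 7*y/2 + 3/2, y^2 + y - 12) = y - 3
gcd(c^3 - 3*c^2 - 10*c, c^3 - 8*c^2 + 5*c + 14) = 1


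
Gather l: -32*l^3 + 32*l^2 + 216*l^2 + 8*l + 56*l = -32*l^3 + 248*l^2 + 64*l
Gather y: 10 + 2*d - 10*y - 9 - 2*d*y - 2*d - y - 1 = y*(-2*d - 11)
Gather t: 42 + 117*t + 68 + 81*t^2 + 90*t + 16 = 81*t^2 + 207*t + 126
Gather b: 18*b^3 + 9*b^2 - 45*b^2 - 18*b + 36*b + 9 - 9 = 18*b^3 - 36*b^2 + 18*b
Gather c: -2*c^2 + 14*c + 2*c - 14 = -2*c^2 + 16*c - 14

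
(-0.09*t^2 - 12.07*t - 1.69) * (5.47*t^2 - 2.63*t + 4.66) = -0.4923*t^4 - 65.7862*t^3 + 22.0804*t^2 - 51.8015*t - 7.8754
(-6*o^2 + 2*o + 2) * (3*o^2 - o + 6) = -18*o^4 + 12*o^3 - 32*o^2 + 10*o + 12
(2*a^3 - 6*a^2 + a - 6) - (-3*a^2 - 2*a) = 2*a^3 - 3*a^2 + 3*a - 6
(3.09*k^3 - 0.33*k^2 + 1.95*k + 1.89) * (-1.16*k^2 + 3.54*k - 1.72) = -3.5844*k^5 + 11.3214*k^4 - 8.745*k^3 + 5.2782*k^2 + 3.3366*k - 3.2508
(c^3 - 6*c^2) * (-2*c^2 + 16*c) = -2*c^5 + 28*c^4 - 96*c^3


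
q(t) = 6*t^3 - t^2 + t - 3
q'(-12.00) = 2617.00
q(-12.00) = -10527.00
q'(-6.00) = 661.00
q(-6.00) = -1341.00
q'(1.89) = 61.52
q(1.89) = 35.83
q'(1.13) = 21.72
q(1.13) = 5.51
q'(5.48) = 530.59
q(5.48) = 959.85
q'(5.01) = 442.78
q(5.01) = 731.42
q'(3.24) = 183.48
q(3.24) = 193.82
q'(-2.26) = 97.46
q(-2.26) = -79.63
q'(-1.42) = 40.14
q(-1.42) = -23.62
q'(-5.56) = 568.56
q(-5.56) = -1070.75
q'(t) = 18*t^2 - 2*t + 1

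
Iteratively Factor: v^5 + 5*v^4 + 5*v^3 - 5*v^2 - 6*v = (v)*(v^4 + 5*v^3 + 5*v^2 - 5*v - 6) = v*(v + 1)*(v^3 + 4*v^2 + v - 6) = v*(v - 1)*(v + 1)*(v^2 + 5*v + 6) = v*(v - 1)*(v + 1)*(v + 3)*(v + 2)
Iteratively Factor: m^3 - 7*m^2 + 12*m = (m - 4)*(m^2 - 3*m) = (m - 4)*(m - 3)*(m)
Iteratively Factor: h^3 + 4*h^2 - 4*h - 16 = (h - 2)*(h^2 + 6*h + 8) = (h - 2)*(h + 2)*(h + 4)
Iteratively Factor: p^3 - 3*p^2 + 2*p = (p - 1)*(p^2 - 2*p) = (p - 2)*(p - 1)*(p)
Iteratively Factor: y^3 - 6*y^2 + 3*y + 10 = (y + 1)*(y^2 - 7*y + 10) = (y - 2)*(y + 1)*(y - 5)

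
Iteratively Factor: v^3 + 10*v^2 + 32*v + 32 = (v + 2)*(v^2 + 8*v + 16) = (v + 2)*(v + 4)*(v + 4)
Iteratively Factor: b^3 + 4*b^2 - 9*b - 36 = (b + 3)*(b^2 + b - 12) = (b + 3)*(b + 4)*(b - 3)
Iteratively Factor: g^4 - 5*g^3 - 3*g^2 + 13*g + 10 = (g - 2)*(g^3 - 3*g^2 - 9*g - 5) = (g - 2)*(g + 1)*(g^2 - 4*g - 5) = (g - 5)*(g - 2)*(g + 1)*(g + 1)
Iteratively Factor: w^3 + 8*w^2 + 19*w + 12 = (w + 1)*(w^2 + 7*w + 12) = (w + 1)*(w + 3)*(w + 4)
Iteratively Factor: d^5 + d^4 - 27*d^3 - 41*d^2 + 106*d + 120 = (d + 3)*(d^4 - 2*d^3 - 21*d^2 + 22*d + 40) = (d - 2)*(d + 3)*(d^3 - 21*d - 20) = (d - 2)*(d + 3)*(d + 4)*(d^2 - 4*d - 5) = (d - 5)*(d - 2)*(d + 3)*(d + 4)*(d + 1)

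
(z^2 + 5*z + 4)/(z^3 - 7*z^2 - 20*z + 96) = (z + 1)/(z^2 - 11*z + 24)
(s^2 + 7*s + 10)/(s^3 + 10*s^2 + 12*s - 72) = (s^2 + 7*s + 10)/(s^3 + 10*s^2 + 12*s - 72)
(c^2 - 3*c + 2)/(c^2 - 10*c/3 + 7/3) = 3*(c - 2)/(3*c - 7)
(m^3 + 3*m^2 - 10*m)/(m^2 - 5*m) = (m^2 + 3*m - 10)/(m - 5)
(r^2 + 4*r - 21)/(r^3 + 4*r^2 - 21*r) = 1/r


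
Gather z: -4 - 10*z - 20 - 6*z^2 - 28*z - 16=-6*z^2 - 38*z - 40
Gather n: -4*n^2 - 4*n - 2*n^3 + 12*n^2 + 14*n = -2*n^3 + 8*n^2 + 10*n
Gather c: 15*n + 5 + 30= 15*n + 35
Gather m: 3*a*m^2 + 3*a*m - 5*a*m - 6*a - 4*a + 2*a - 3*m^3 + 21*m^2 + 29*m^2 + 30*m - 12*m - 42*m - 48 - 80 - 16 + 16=-8*a - 3*m^3 + m^2*(3*a + 50) + m*(-2*a - 24) - 128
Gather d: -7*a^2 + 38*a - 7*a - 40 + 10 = -7*a^2 + 31*a - 30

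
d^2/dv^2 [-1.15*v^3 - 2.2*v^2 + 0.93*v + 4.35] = -6.9*v - 4.4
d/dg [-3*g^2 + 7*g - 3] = 7 - 6*g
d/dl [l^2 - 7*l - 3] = 2*l - 7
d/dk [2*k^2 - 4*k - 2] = 4*k - 4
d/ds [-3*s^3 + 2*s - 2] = 2 - 9*s^2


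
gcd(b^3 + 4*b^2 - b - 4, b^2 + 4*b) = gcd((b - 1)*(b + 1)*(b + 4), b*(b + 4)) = b + 4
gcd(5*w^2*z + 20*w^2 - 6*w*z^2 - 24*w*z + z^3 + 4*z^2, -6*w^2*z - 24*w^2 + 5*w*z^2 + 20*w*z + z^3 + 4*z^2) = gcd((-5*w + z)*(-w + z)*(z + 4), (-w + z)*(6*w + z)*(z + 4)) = -w*z - 4*w + z^2 + 4*z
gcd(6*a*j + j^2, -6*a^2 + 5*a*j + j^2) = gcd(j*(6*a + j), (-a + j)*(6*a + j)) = 6*a + j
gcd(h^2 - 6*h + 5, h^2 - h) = h - 1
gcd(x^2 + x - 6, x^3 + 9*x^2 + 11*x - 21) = x + 3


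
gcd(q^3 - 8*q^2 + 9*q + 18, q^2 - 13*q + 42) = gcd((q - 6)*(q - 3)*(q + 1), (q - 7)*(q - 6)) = q - 6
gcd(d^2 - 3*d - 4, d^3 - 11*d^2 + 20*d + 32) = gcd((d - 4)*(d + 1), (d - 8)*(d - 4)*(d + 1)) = d^2 - 3*d - 4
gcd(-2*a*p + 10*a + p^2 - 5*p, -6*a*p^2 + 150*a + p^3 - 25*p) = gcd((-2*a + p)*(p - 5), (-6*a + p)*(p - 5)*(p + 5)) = p - 5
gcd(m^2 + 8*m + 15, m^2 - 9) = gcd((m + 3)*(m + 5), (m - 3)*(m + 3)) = m + 3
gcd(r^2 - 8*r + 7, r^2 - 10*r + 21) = r - 7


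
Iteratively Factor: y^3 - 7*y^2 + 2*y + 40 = (y - 4)*(y^2 - 3*y - 10) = (y - 4)*(y + 2)*(y - 5)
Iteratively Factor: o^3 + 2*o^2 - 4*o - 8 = (o + 2)*(o^2 - 4) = (o + 2)^2*(o - 2)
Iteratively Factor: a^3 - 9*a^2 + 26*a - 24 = (a - 4)*(a^2 - 5*a + 6) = (a - 4)*(a - 3)*(a - 2)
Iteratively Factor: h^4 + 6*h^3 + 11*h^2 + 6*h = (h + 2)*(h^3 + 4*h^2 + 3*h) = h*(h + 2)*(h^2 + 4*h + 3) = h*(h + 2)*(h + 3)*(h + 1)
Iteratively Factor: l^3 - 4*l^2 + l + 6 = (l + 1)*(l^2 - 5*l + 6) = (l - 2)*(l + 1)*(l - 3)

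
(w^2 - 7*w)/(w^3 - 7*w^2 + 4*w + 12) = w*(w - 7)/(w^3 - 7*w^2 + 4*w + 12)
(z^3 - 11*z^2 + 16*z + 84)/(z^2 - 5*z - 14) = z - 6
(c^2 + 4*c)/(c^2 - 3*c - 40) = c*(c + 4)/(c^2 - 3*c - 40)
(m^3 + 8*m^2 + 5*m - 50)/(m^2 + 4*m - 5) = (m^2 + 3*m - 10)/(m - 1)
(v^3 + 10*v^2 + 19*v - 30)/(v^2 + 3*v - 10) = (v^2 + 5*v - 6)/(v - 2)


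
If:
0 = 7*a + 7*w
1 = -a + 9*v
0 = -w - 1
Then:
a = 1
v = 2/9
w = -1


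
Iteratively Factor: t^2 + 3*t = (t)*(t + 3)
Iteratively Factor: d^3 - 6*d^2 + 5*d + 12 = (d + 1)*(d^2 - 7*d + 12) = (d - 3)*(d + 1)*(d - 4)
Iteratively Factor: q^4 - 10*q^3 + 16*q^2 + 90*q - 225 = (q - 3)*(q^3 - 7*q^2 - 5*q + 75) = (q - 3)*(q + 3)*(q^2 - 10*q + 25) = (q - 5)*(q - 3)*(q + 3)*(q - 5)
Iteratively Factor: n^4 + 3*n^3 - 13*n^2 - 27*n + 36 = (n + 4)*(n^3 - n^2 - 9*n + 9) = (n - 1)*(n + 4)*(n^2 - 9) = (n - 1)*(n + 3)*(n + 4)*(n - 3)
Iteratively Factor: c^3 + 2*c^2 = (c + 2)*(c^2) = c*(c + 2)*(c)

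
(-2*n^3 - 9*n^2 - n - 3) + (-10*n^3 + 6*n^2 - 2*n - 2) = -12*n^3 - 3*n^2 - 3*n - 5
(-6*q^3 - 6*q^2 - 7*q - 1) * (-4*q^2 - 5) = 24*q^5 + 24*q^4 + 58*q^3 + 34*q^2 + 35*q + 5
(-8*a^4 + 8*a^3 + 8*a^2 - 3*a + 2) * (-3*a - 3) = 24*a^5 - 48*a^3 - 15*a^2 + 3*a - 6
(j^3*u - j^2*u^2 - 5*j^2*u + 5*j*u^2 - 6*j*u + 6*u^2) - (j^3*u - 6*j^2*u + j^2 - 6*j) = -j^2*u^2 + j^2*u - j^2 + 5*j*u^2 - 6*j*u + 6*j + 6*u^2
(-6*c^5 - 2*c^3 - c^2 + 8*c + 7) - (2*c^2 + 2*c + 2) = -6*c^5 - 2*c^3 - 3*c^2 + 6*c + 5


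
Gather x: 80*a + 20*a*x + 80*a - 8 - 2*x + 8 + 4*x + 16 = 160*a + x*(20*a + 2) + 16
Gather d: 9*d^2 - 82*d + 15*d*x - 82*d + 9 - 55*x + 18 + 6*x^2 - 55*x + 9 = 9*d^2 + d*(15*x - 164) + 6*x^2 - 110*x + 36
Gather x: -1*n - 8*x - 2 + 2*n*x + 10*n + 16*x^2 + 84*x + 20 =9*n + 16*x^2 + x*(2*n + 76) + 18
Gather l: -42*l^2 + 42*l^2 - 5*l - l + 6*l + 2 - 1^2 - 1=0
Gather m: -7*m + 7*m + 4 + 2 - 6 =0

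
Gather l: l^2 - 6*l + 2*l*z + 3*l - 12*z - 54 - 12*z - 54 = l^2 + l*(2*z - 3) - 24*z - 108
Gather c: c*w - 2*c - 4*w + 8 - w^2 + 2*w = c*(w - 2) - w^2 - 2*w + 8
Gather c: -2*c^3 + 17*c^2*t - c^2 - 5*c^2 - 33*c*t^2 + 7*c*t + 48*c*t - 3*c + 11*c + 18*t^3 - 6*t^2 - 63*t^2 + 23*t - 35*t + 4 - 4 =-2*c^3 + c^2*(17*t - 6) + c*(-33*t^2 + 55*t + 8) + 18*t^3 - 69*t^2 - 12*t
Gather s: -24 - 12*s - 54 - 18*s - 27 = -30*s - 105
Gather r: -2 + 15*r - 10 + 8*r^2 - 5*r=8*r^2 + 10*r - 12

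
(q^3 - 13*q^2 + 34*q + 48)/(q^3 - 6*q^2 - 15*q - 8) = (q - 6)/(q + 1)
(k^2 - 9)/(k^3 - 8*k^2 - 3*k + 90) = (k - 3)/(k^2 - 11*k + 30)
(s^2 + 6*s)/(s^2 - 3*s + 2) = s*(s + 6)/(s^2 - 3*s + 2)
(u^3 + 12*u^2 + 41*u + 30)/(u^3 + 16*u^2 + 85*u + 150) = (u + 1)/(u + 5)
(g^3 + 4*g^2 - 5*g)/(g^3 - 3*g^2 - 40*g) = (g - 1)/(g - 8)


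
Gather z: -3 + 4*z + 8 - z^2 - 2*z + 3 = -z^2 + 2*z + 8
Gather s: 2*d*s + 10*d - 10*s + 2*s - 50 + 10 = 10*d + s*(2*d - 8) - 40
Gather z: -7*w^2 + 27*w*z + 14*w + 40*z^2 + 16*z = -7*w^2 + 14*w + 40*z^2 + z*(27*w + 16)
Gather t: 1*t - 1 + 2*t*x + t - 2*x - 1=t*(2*x + 2) - 2*x - 2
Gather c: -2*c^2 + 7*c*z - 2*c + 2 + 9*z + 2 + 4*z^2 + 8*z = -2*c^2 + c*(7*z - 2) + 4*z^2 + 17*z + 4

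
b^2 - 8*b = b*(b - 8)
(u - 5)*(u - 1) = u^2 - 6*u + 5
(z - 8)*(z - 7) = z^2 - 15*z + 56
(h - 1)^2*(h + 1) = h^3 - h^2 - h + 1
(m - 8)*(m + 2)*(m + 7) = m^3 + m^2 - 58*m - 112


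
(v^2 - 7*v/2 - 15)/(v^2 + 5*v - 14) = (v^2 - 7*v/2 - 15)/(v^2 + 5*v - 14)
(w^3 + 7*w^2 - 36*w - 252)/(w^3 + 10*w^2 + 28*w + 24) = (w^2 + w - 42)/(w^2 + 4*w + 4)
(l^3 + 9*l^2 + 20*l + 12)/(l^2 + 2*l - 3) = (l^3 + 9*l^2 + 20*l + 12)/(l^2 + 2*l - 3)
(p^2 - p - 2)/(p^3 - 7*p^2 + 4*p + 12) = 1/(p - 6)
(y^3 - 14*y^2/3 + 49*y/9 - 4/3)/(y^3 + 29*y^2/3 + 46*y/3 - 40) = (y^2 - 10*y/3 + 1)/(y^2 + 11*y + 30)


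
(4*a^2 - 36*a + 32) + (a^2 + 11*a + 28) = 5*a^2 - 25*a + 60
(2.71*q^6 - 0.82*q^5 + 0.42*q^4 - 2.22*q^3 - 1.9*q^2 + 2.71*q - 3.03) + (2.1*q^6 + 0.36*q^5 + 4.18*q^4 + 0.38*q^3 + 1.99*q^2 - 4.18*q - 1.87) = 4.81*q^6 - 0.46*q^5 + 4.6*q^4 - 1.84*q^3 + 0.0900000000000001*q^2 - 1.47*q - 4.9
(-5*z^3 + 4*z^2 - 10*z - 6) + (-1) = -5*z^3 + 4*z^2 - 10*z - 7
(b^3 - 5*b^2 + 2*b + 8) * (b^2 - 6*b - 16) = b^5 - 11*b^4 + 16*b^3 + 76*b^2 - 80*b - 128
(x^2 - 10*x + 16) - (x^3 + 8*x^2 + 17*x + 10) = -x^3 - 7*x^2 - 27*x + 6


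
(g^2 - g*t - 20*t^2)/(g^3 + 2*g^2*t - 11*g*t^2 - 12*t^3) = (-g + 5*t)/(-g^2 + 2*g*t + 3*t^2)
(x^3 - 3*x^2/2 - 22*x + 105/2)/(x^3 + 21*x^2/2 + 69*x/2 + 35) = (2*x^2 - 13*x + 21)/(2*x^2 + 11*x + 14)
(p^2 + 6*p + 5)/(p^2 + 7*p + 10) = (p + 1)/(p + 2)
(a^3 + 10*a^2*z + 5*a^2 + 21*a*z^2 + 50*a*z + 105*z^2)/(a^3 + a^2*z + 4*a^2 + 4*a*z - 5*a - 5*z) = (a^2 + 10*a*z + 21*z^2)/(a^2 + a*z - a - z)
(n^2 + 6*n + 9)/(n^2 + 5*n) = (n^2 + 6*n + 9)/(n*(n + 5))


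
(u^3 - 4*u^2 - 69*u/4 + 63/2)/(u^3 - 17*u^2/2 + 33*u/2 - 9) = (u + 7/2)/(u - 1)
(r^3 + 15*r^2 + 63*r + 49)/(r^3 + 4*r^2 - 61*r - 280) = (r^2 + 8*r + 7)/(r^2 - 3*r - 40)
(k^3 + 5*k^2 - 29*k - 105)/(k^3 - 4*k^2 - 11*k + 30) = (k + 7)/(k - 2)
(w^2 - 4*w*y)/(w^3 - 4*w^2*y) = 1/w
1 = 1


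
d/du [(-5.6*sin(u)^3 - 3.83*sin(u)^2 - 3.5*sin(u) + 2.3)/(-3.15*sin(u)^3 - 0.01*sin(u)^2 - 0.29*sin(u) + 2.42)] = -(7.105427357601e-15*sin(u)^5 + 12.0085*sin(u)^4 + 18.802*sin(u)^3 + 17.8453*sin(u)^2 + 18.4912*sin(u) + 7.803)*cos(u)/(9.9225*sin(u)^6 + 0.063*sin(u)^5 + 1.8271*sin(u)^4 - 15.2402*sin(u)^3 + 0.0357*sin(u)^2 - 1.4036*sin(u) + 5.8564)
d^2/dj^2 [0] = 0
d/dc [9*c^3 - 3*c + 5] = 27*c^2 - 3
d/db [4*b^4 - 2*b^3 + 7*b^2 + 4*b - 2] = 16*b^3 - 6*b^2 + 14*b + 4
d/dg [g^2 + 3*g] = 2*g + 3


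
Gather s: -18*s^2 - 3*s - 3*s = -18*s^2 - 6*s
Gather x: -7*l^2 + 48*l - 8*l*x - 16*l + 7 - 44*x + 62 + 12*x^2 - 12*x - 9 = -7*l^2 + 32*l + 12*x^2 + x*(-8*l - 56) + 60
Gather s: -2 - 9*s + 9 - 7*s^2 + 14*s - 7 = -7*s^2 + 5*s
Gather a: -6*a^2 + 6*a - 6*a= -6*a^2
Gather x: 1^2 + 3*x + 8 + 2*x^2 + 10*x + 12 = 2*x^2 + 13*x + 21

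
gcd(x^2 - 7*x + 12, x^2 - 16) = x - 4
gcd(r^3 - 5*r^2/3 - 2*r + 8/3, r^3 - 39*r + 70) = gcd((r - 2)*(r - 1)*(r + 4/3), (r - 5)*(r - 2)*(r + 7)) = r - 2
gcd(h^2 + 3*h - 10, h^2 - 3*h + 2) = h - 2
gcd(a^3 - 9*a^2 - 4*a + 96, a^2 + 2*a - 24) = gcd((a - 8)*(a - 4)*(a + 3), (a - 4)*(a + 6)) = a - 4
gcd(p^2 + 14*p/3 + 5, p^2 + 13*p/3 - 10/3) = 1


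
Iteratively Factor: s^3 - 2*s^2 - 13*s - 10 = (s + 1)*(s^2 - 3*s - 10) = (s + 1)*(s + 2)*(s - 5)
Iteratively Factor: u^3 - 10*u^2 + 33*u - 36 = (u - 3)*(u^2 - 7*u + 12) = (u - 4)*(u - 3)*(u - 3)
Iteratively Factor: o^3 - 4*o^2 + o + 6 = (o + 1)*(o^2 - 5*o + 6) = (o - 3)*(o + 1)*(o - 2)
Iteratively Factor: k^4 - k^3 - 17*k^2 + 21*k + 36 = (k - 3)*(k^3 + 2*k^2 - 11*k - 12) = (k - 3)*(k + 4)*(k^2 - 2*k - 3) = (k - 3)*(k + 1)*(k + 4)*(k - 3)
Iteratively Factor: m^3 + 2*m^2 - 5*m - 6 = (m + 3)*(m^2 - m - 2) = (m - 2)*(m + 3)*(m + 1)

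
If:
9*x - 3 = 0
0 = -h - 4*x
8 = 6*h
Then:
No Solution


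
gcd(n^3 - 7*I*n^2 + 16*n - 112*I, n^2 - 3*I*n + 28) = n^2 - 3*I*n + 28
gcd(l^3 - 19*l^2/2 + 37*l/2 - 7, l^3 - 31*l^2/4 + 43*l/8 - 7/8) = l^2 - 15*l/2 + 7/2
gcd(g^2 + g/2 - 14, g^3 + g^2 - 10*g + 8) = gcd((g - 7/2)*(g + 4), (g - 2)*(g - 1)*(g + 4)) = g + 4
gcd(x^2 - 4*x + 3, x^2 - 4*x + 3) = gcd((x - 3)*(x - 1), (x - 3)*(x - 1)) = x^2 - 4*x + 3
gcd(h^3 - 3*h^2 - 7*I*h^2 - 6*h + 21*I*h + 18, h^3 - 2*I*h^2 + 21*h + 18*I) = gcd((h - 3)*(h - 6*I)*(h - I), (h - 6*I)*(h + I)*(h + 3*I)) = h - 6*I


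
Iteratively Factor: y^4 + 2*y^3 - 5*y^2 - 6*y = (y)*(y^3 + 2*y^2 - 5*y - 6) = y*(y + 1)*(y^2 + y - 6) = y*(y - 2)*(y + 1)*(y + 3)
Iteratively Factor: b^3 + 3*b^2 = (b)*(b^2 + 3*b) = b^2*(b + 3)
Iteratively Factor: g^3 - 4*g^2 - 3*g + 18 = (g + 2)*(g^2 - 6*g + 9) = (g - 3)*(g + 2)*(g - 3)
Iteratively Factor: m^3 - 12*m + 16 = (m + 4)*(m^2 - 4*m + 4) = (m - 2)*(m + 4)*(m - 2)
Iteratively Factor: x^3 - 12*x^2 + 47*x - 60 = (x - 5)*(x^2 - 7*x + 12) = (x - 5)*(x - 3)*(x - 4)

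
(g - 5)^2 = g^2 - 10*g + 25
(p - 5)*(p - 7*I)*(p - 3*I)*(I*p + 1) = I*p^4 + 11*p^3 - 5*I*p^3 - 55*p^2 - 31*I*p^2 - 21*p + 155*I*p + 105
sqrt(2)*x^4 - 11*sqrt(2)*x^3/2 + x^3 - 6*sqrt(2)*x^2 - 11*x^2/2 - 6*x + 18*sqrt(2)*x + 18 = (x - 6)*(x - 3/2)*(x + 2)*(sqrt(2)*x + 1)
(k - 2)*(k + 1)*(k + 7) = k^3 + 6*k^2 - 9*k - 14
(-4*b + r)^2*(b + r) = 16*b^3 + 8*b^2*r - 7*b*r^2 + r^3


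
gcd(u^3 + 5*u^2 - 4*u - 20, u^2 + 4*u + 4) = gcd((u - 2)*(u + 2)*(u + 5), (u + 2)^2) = u + 2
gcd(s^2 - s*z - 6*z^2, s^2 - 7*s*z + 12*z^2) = -s + 3*z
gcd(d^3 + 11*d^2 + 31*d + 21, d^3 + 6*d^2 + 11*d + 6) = d^2 + 4*d + 3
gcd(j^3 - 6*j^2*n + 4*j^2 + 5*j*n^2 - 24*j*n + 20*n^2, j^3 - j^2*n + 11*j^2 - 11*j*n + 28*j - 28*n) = j^2 - j*n + 4*j - 4*n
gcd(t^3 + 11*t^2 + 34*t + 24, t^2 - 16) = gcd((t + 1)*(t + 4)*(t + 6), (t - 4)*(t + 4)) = t + 4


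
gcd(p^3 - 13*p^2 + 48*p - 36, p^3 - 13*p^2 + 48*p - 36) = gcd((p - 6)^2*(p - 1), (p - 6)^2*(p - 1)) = p^3 - 13*p^2 + 48*p - 36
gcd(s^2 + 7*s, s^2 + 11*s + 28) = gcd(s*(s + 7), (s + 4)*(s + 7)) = s + 7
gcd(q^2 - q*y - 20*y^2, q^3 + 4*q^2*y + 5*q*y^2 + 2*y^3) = 1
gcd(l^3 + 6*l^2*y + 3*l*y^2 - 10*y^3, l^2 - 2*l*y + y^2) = -l + y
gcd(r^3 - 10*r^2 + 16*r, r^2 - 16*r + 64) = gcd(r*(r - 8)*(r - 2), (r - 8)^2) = r - 8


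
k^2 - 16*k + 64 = (k - 8)^2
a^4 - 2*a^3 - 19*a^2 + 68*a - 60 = (a - 3)*(a - 2)^2*(a + 5)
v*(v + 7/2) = v^2 + 7*v/2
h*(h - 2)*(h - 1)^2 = h^4 - 4*h^3 + 5*h^2 - 2*h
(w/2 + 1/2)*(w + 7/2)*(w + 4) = w^3/2 + 17*w^2/4 + 43*w/4 + 7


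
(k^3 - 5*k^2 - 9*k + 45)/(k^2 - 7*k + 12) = (k^2 - 2*k - 15)/(k - 4)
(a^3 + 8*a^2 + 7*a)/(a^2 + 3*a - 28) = a*(a + 1)/(a - 4)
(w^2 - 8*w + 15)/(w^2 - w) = (w^2 - 8*w + 15)/(w*(w - 1))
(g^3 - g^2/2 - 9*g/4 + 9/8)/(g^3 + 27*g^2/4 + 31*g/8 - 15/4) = (4*g^2 - 9)/(4*g^2 + 29*g + 30)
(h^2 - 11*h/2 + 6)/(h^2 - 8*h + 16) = (h - 3/2)/(h - 4)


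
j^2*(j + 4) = j^3 + 4*j^2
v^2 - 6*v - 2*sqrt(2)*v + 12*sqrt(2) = (v - 6)*(v - 2*sqrt(2))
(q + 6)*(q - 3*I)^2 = q^3 + 6*q^2 - 6*I*q^2 - 9*q - 36*I*q - 54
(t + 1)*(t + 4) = t^2 + 5*t + 4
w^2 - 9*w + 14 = (w - 7)*(w - 2)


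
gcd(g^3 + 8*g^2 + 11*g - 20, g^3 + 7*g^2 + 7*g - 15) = g^2 + 4*g - 5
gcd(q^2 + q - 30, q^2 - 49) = 1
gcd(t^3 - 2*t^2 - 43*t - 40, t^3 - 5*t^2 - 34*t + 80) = t^2 - 3*t - 40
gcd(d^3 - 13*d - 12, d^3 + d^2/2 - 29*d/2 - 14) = d^2 - 3*d - 4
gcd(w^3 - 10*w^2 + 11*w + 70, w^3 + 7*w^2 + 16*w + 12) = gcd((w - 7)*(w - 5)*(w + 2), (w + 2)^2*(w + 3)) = w + 2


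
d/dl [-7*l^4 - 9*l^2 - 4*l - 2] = -28*l^3 - 18*l - 4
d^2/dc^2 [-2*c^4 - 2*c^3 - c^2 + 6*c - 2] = -24*c^2 - 12*c - 2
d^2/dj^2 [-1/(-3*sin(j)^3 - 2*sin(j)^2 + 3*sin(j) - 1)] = (-81*sin(j)^6 - 66*sin(j)^5 + 110*sin(j)^4 + 141*sin(j)^3 - 31*sin(j)^2 - 57*sin(j) + 14)/(-3*sin(j)*cos(j)^2 - 2*cos(j)^2 + 3)^3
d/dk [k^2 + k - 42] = 2*k + 1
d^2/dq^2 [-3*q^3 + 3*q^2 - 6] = 6 - 18*q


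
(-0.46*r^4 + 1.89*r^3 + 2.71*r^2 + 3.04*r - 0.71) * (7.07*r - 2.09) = -3.2522*r^5 + 14.3237*r^4 + 15.2096*r^3 + 15.8289*r^2 - 11.3733*r + 1.4839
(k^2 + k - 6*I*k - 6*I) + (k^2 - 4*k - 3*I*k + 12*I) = 2*k^2 - 3*k - 9*I*k + 6*I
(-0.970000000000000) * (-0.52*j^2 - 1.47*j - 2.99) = 0.5044*j^2 + 1.4259*j + 2.9003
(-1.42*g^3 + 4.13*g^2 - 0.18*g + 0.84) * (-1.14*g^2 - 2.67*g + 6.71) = 1.6188*g^5 - 0.9168*g^4 - 20.3501*g^3 + 27.2353*g^2 - 3.4506*g + 5.6364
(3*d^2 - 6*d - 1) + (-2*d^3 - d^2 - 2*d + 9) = -2*d^3 + 2*d^2 - 8*d + 8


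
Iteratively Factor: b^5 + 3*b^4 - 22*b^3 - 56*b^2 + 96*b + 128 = (b + 4)*(b^4 - b^3 - 18*b^2 + 16*b + 32) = (b + 1)*(b + 4)*(b^3 - 2*b^2 - 16*b + 32) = (b + 1)*(b + 4)^2*(b^2 - 6*b + 8) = (b - 2)*(b + 1)*(b + 4)^2*(b - 4)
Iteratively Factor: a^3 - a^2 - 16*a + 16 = (a + 4)*(a^2 - 5*a + 4) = (a - 1)*(a + 4)*(a - 4)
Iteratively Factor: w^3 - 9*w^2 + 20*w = (w - 5)*(w^2 - 4*w) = w*(w - 5)*(w - 4)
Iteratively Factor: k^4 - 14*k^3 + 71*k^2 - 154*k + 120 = (k - 2)*(k^3 - 12*k^2 + 47*k - 60) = (k - 5)*(k - 2)*(k^2 - 7*k + 12) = (k - 5)*(k - 3)*(k - 2)*(k - 4)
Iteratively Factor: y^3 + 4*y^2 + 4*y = (y + 2)*(y^2 + 2*y) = y*(y + 2)*(y + 2)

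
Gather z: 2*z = 2*z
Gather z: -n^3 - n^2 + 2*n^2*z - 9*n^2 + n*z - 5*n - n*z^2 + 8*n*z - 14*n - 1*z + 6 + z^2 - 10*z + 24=-n^3 - 10*n^2 - 19*n + z^2*(1 - n) + z*(2*n^2 + 9*n - 11) + 30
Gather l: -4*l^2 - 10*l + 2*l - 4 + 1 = -4*l^2 - 8*l - 3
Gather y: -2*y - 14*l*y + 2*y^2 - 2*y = 2*y^2 + y*(-14*l - 4)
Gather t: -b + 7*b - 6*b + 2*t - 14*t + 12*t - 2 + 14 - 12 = 0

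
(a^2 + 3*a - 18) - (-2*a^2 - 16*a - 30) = 3*a^2 + 19*a + 12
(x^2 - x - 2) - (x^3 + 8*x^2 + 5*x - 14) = -x^3 - 7*x^2 - 6*x + 12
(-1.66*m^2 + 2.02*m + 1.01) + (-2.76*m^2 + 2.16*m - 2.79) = -4.42*m^2 + 4.18*m - 1.78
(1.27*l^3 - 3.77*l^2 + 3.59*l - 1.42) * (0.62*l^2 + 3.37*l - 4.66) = 0.7874*l^5 + 1.9425*l^4 - 16.3973*l^3 + 28.7861*l^2 - 21.5148*l + 6.6172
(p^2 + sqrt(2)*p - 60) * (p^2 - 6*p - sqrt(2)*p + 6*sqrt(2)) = p^4 - 6*p^3 - 62*p^2 + 60*sqrt(2)*p + 372*p - 360*sqrt(2)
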